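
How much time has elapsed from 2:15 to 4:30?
From 2:15 to 4:30:
(4 x 60 + 30) - (2 x 60 + 15) = 270 - 135 = 135 minutes
= 2 hours and 15 minutes

Final answer: 2 hours and 15 minutes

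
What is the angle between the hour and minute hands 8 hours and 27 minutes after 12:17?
First find the time 8 hours and 27 minutes after 12:17.
Total minutes: 12 x 60 + 17 + 8 x 60 + 27 = 1244.
1244 mod 720 = 524 minutes = 8:44.
Now compute the angle at 8:44:
Hour hand: 8 x 30 + 44 x 0.5 = 262 degrees
Minute hand: 44 x 6 = 264 degrees
Difference: |262 - 264| = 2 degrees
The angle is 2 degrees

Final answer: 2 degrees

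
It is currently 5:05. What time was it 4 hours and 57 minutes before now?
Starting time: 5:05 = 305 total minutes past 12:00
Subtracting: 4 hours and 57 minutes = 297 minutes
305 - 297 = 8 minutes
= 8 minutes past 12:00 = 12:08

Final answer: 12:08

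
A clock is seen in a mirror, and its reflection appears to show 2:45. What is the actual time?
Reflection across the vertical (12-6) axis maps a hand at angle A degrees to (360 - A) degrees, which sends a reading of T minutes past 12:00 to (720 - T) minutes past 12:00.
Mirror reads 2:45 = 165 minutes past 12:00.
Actual time: (720 - 165) mod 720 = 555 minutes = 9:15.

Final answer: 9:15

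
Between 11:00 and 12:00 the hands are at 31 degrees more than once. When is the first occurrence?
At t minutes past 11:00, the hour hand is at 30 x 11 + 0.5t degrees and the minute hand is at 6t degrees.
The smaller angle between them is 31 degrees when |30H - 5.5t| = 31 or |30H - 5.5t| = 329.
With H = 11, solve 30 x 11 - 5.5t = +/- target for each target:
  t = (30 x 11 - 31) / 5.5 = 54.36
  t = (30 x 11 + 31) / 5.5 = 65.64 (outside (0, 60))
  t = (30 x 11 - 329) / 5.5 = 0.18
  t = (30 x 11 + 329) / 5.5 = 119.82 (outside (0, 60))
Valid solutions in (0, 60): {0.18, 54.36} minutes.
The first occurrence is t = 0.18 minutes.
The hands form a 31-degree angle at 0.18 minutes past 11:00.

Final answer: 0.18 minutes past 11:00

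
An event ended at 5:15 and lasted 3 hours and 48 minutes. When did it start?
Starting time: 5:15 = 315 total minutes past 12:00
Subtracting: 3 hours and 48 minutes = 228 minutes
315 - 228 = 87 minutes
= 1 hour and 27 minutes past 12:00 = 1:27

Final answer: 1:27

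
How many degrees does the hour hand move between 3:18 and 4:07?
The hour hand moves 0.5 degrees per minute.
Time elapsed: 4:07 - 3:18 = 49 minutes
Angular displacement: 49 x 0.5 = 24.5 degrees

Final answer: 24.5 degrees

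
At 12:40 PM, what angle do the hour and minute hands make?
Hour hand position: 0 x 30 + 40 x 0.5 = 20 degrees
Minute hand position: 40 x 6 = 240 degrees
Difference: |20 - 240| = 220 degrees
Since 220 > 180, the smaller angle is 360 - 220 = 140 degrees

Final answer: 140 degrees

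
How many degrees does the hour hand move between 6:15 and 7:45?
The hour hand moves 0.5 degrees per minute.
Time elapsed: 7:45 - 6:15 = 90 minutes
Angular displacement: 90 x 0.5 = 45 degrees

Final answer: 45 degrees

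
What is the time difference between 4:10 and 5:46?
From 4:10 to 5:46:
(5 x 60 + 46) - (4 x 60 + 10) = 346 - 250 = 96 minutes
= 1 hour and 36 minutes

Final answer: 1 hour and 36 minutes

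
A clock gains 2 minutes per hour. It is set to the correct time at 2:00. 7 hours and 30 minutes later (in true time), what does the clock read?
For every 60 true minutes, the faulty clock advances 60 + 2 = 62 minutes.
True elapsed: 7 hours and 30 minutes = 450 minutes.
Faulty clock advances: 450 x 62/60 = 465 minutes (drift: 15 minutes ahead).
Shown time: 2:00 + 465 minutes = 9:45.

Final answer: 9:45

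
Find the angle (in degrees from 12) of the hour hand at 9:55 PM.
The hour hand moves 30 degrees per hour and 0.5 degrees per minute.
At 9:55: (9) x 30 + 55 x 0.5 = 270 + 27.5 = 297.5 degrees

Final answer: 297.5 degrees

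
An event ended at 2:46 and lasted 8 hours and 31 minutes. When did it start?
Starting time: 2:46 = 166 total minutes past 12:00
Subtracting: 8 hours and 31 minutes = 511 minutes
166 - 511 = -345 (negative, add 12 hours = 720) = 375 minutes
= 6 hours and 15 minutes past 12:00 = 6:15

Final answer: 6:15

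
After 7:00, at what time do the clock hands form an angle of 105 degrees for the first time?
At t minutes past 7:00, the hour hand is at 30 x 7 + 0.5t degrees and the minute hand is at 6t degrees.
The smaller angle between them is 105 degrees when |30H - 5.5t| = 105 or |30H - 5.5t| = 255.
With H = 7, solve 30 x 7 - 5.5t = +/- target for each target:
  t = (30 x 7 - 105) / 5.5 = 19.09
  t = (30 x 7 + 105) / 5.5 = 57.27
  t = (30 x 7 - 255) / 5.5 = -8.18 (outside (0, 60))
  t = (30 x 7 + 255) / 5.5 = 84.55 (outside (0, 60))
Valid solutions in (0, 60): {19.09, 57.27} minutes.
The first occurrence is t = 19.09 minutes.
The hands form a 105-degree angle at 19.09 minutes past 7:00.

Final answer: 19.09 minutes past 7:00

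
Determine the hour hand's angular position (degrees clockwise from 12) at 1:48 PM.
The hour hand moves 30 degrees per hour and 0.5 degrees per minute.
At 1:48: (1) x 30 + 48 x 0.5 = 30 + 24 = 54 degrees

Final answer: 54 degrees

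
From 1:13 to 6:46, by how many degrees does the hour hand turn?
The hour hand moves 0.5 degrees per minute.
Time elapsed: 6:46 - 1:13 = 333 minutes
Angular displacement: 333 x 0.5 = 166.5 degrees

Final answer: 166.5 degrees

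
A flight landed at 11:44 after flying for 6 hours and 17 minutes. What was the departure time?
Starting time: 11:44 = 704 total minutes past 12:00
Subtracting: 6 hours and 17 minutes = 377 minutes
704 - 377 = 327 minutes
= 5 hours and 27 minutes past 12:00 = 5:27

Final answer: 5:27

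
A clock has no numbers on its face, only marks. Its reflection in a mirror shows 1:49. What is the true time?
Reflection across the vertical (12-6) axis maps a hand at angle A degrees to (360 - A) degrees, which sends a reading of T minutes past 12:00 to (720 - T) minutes past 12:00.
Mirror reads 1:49 = 109 minutes past 12:00.
Actual time: (720 - 109) mod 720 = 611 minutes = 10:11.

Final answer: 10:11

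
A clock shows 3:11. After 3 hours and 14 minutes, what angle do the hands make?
First find the time 3 hours and 14 minutes after 3:11.
Total minutes: 3 x 60 + 11 + 3 x 60 + 14 = 385.
385 mod 720 = 385 minutes = 6:25.
Now compute the angle at 6:25:
Hour hand: 6 x 30 + 25 x 0.5 = 192.5 degrees
Minute hand: 25 x 6 = 150 degrees
Difference: |192.5 - 150| = 42.5 degrees
The angle is 42.5 degrees

Final answer: 42.5 degrees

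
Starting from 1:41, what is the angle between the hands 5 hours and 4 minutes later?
First find the time 5 hours and 4 minutes after 1:41.
Total minutes: 1 x 60 + 41 + 5 x 60 + 4 = 405.
405 mod 720 = 405 minutes = 6:45.
Now compute the angle at 6:45:
Hour hand: 6 x 30 + 45 x 0.5 = 202.5 degrees
Minute hand: 45 x 6 = 270 degrees
Difference: |202.5 - 270| = 67.5 degrees
The angle is 67.5 degrees

Final answer: 67.5 degrees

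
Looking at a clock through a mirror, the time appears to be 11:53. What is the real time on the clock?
Reflection across the vertical (12-6) axis maps a hand at angle A degrees to (360 - A) degrees, which sends a reading of T minutes past 12:00 to (720 - T) minutes past 12:00.
Mirror reads 11:53 = 713 minutes past 12:00.
Actual time: (720 - 713) mod 720 = 7 minutes = 12:07.

Final answer: 12:07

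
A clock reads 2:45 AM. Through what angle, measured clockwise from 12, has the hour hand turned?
The hour hand moves 30 degrees per hour and 0.5 degrees per minute.
At 2:45: (2) x 30 + 45 x 0.5 = 60 + 22.5 = 82.5 degrees

Final answer: 82.5 degrees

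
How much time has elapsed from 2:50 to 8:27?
From 2:50 to 8:27:
(8 x 60 + 27) - (2 x 60 + 50) = 507 - 170 = 337 minutes
= 5 hours and 37 minutes

Final answer: 5 hours and 37 minutes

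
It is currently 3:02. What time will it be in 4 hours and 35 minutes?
Starting time: 3:02
Adding 35 minutes to 2 minutes: 2 + 35 = 37 minutes
Adding 4 hours: 3 + 4 = 7
Final time: 7:37

Final answer: 7:37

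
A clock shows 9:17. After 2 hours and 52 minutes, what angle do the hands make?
First find the time 2 hours and 52 minutes after 9:17.
Total minutes: 9 x 60 + 17 + 2 x 60 + 52 = 729.
729 mod 720 = 9 minutes = 12:09.
Now compute the angle at 12:09:
Hour hand: 0 x 30 + 9 x 0.5 = 4.5 degrees
Minute hand: 9 x 6 = 54 degrees
Difference: |4.5 - 54| = 49.5 degrees
The angle is 49.5 degrees

Final answer: 49.5 degrees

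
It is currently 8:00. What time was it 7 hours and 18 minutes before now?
Starting time: 8:00 = 480 total minutes past 12:00
Subtracting: 7 hours and 18 minutes = 438 minutes
480 - 438 = 42 minutes
= 42 minutes past 12:00 = 12:42

Final answer: 12:42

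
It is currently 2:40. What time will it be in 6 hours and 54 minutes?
Starting time: 2:40
Adding 54 minutes to 40 minutes: 40 + 54 = 94 minutes = 1 hour and 34 minutes
Adding 6 hours: 2 + 6 + 1 (carry) = 9
Final time: 9:34

Final answer: 9:34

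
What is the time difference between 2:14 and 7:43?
From 2:14 to 7:43:
(7 x 60 + 43) - (2 x 60 + 14) = 463 - 134 = 329 minutes
= 5 hours and 29 minutes

Final answer: 5 hours and 29 minutes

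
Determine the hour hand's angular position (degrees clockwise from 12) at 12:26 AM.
The hour hand moves 30 degrees per hour and 0.5 degrees per minute.
At 12:26: (0) x 30 + 26 x 0.5 = 0 + 13 = 13 degrees

Final answer: 13 degrees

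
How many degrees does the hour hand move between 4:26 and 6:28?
The hour hand moves 0.5 degrees per minute.
Time elapsed: 6:28 - 4:26 = 122 minutes
Angular displacement: 122 x 0.5 = 61 degrees

Final answer: 61 degrees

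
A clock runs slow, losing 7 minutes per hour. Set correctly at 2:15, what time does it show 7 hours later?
For every 60 true minutes, the faulty clock advances 60 - 7 = 53 minutes.
True elapsed: 7 hours = 420 minutes.
Faulty clock advances: 420 x 53/60 = 371 minutes (drift: 49 minutes behind).
Shown time: 2:15 + 371 minutes = 8:26.

Final answer: 8:26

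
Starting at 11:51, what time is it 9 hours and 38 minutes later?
Starting time: 11:51
Adding 38 minutes to 51 minutes: 51 + 38 = 89 minutes = 1 hour and 29 minutes
Adding 9 hours: 11 + 9 + 1 (carry) = 21 - 12 = 9
Final time: 9:29

Final answer: 9:29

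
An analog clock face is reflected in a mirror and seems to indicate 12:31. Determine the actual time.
Reflection across the vertical (12-6) axis maps a hand at angle A degrees to (360 - A) degrees, which sends a reading of T minutes past 12:00 to (720 - T) minutes past 12:00.
Mirror reads 12:31 = 31 minutes past 12:00.
Actual time: (720 - 31) mod 720 = 689 minutes = 11:29.

Final answer: 11:29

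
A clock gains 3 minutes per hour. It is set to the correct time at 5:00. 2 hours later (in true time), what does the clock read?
For every 60 true minutes, the faulty clock advances 60 + 3 = 63 minutes.
True elapsed: 2 hours = 120 minutes.
Faulty clock advances: 120 x 63/60 = 126 minutes (drift: 6 minutes ahead).
Shown time: 5:00 + 126 minutes = 7:06.

Final answer: 7:06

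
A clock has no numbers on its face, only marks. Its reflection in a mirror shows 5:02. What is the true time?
Reflection across the vertical (12-6) axis maps a hand at angle A degrees to (360 - A) degrees, which sends a reading of T minutes past 12:00 to (720 - T) minutes past 12:00.
Mirror reads 5:02 = 302 minutes past 12:00.
Actual time: (720 - 302) mod 720 = 418 minutes = 6:58.

Final answer: 6:58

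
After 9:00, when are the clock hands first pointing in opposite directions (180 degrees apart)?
For hands to be 180 degrees apart: |30H - 5.5t| = 180
With H = 9: t = (30 x 9 + 180)/5.5 = 81.82 or t = (30 x 9 - 180)/5.5 = 16.36
First valid solution (0 < t < 60): t = 16.36 minutes
The hands are opposite at 16.36 minutes past 9:00.

Final answer: 16.36 minutes past 9:00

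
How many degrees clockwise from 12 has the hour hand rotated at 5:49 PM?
The hour hand moves 30 degrees per hour and 0.5 degrees per minute.
At 5:49: (5) x 30 + 49 x 0.5 = 150 + 24.5 = 174.5 degrees

Final answer: 174.5 degrees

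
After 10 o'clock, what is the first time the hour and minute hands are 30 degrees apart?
At t minutes past 10:00, the hour hand is at 30 x 10 + 0.5t degrees and the minute hand is at 6t degrees.
The smaller angle between them is 30 degrees when |30H - 5.5t| = 30 or |30H - 5.5t| = 330.
With H = 10, solve 30 x 10 - 5.5t = +/- target for each target:
  t = (30 x 10 - 30) / 5.5 = 49.09
  t = (30 x 10 + 30) / 5.5 = 60 (outside (0, 60))
  t = (30 x 10 - 330) / 5.5 = -5.45 (outside (0, 60))
  t = (30 x 10 + 330) / 5.5 = 114.55 (outside (0, 60))
Valid solutions in (0, 60): {49.09} minutes.
The first occurrence is t = 49.09 minutes.
The hands form a 30-degree angle at 49.09 minutes past 10:00.

Final answer: 49.09 minutes past 10:00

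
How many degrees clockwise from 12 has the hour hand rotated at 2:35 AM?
The hour hand moves 30 degrees per hour and 0.5 degrees per minute.
At 2:35: (2) x 30 + 35 x 0.5 = 60 + 17.5 = 77.5 degrees

Final answer: 77.5 degrees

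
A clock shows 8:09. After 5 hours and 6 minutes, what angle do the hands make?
First find the time 5 hours and 6 minutes after 8:09.
Total minutes: 8 x 60 + 9 + 5 x 60 + 6 = 795.
795 mod 720 = 75 minutes = 1:15.
Now compute the angle at 1:15:
Hour hand: 1 x 30 + 15 x 0.5 = 37.5 degrees
Minute hand: 15 x 6 = 90 degrees
Difference: |37.5 - 90| = 52.5 degrees
The angle is 52.5 degrees

Final answer: 52.5 degrees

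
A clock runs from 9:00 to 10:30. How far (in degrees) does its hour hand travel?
The hour hand moves 0.5 degrees per minute.
Time elapsed: 10:30 - 9:00 = 90 minutes
Angular displacement: 90 x 0.5 = 45 degrees

Final answer: 45 degrees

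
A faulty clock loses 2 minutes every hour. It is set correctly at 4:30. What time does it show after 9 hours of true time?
For every 60 true minutes, the faulty clock advances 60 - 2 = 58 minutes.
True elapsed: 9 hours = 540 minutes.
Faulty clock advances: 540 x 58/60 = 522 minutes (drift: 18 minutes behind).
Shown time: 4:30 + 522 minutes = 1:12.

Final answer: 1:12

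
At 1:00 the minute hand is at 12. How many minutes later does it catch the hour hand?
The minute hand gains 5.5 degrees per minute on the hour hand.
At 1:00, the hour hand is at 30 degrees and the minute hand is at 0 degrees.
The gap is 30 degrees. Time to close: 30/5.5 = 60 x 1/11 = 5.45 minutes.
The hands overlap at 5.45 minutes past 1:00.

Final answer: 5.45 minutes past 1:00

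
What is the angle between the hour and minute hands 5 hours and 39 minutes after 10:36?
First find the time 5 hours and 39 minutes after 10:36.
Total minutes: 10 x 60 + 36 + 5 x 60 + 39 = 975.
975 mod 720 = 255 minutes = 4:15.
Now compute the angle at 4:15:
Hour hand: 4 x 30 + 15 x 0.5 = 127.5 degrees
Minute hand: 15 x 6 = 90 degrees
Difference: |127.5 - 90| = 37.5 degrees
The angle is 37.5 degrees

Final answer: 37.5 degrees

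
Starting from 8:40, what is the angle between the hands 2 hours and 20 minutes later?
First find the time 2 hours and 20 minutes after 8:40.
Total minutes: 8 x 60 + 40 + 2 x 60 + 20 = 660.
660 mod 720 = 660 minutes = 11:00.
Now compute the angle at 11:00:
Hour hand: 11 x 30 + 0 x 0.5 = 330 degrees
Minute hand: 0 x 6 = 0 degrees
Difference: |330 - 0| = 330 degrees
Smaller angle: 360 - 330 = 30 degrees

Final answer: 30 degrees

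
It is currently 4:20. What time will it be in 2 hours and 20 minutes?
Starting time: 4:20
Adding 20 minutes to 20 minutes: 20 + 20 = 40 minutes
Adding 2 hours: 4 + 2 = 6
Final time: 6:40

Final answer: 6:40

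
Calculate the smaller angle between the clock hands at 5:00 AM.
Hour hand position: 5 x 30 + 0 x 0.5 = 150 degrees
Minute hand position: 0 x 6 = 0 degrees
Difference: |150 - 0| = 150 degrees
The angle between the hands is 150 degrees

Final answer: 150 degrees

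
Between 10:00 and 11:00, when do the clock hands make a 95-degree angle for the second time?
At t minutes past 10:00, the hour hand is at 30 x 10 + 0.5t degrees and the minute hand is at 6t degrees.
The smaller angle between them is 95 degrees when |30H - 5.5t| = 95 or |30H - 5.5t| = 265.
With H = 10, solve 30 x 10 - 5.5t = +/- target for each target:
  t = (30 x 10 - 95) / 5.5 = 37.27
  t = (30 x 10 + 95) / 5.5 = 71.82 (outside (0, 60))
  t = (30 x 10 - 265) / 5.5 = 6.36
  t = (30 x 10 + 265) / 5.5 = 102.73 (outside (0, 60))
Valid solutions in (0, 60): {6.36, 37.27} minutes.
The second occurrence is t = 37.27 minutes.
The hands form a 95-degree angle at 37.27 minutes past 10:00.

Final answer: 37.27 minutes past 10:00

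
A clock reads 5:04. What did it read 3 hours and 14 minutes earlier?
Starting time: 5:04 = 304 total minutes past 12:00
Subtracting: 3 hours and 14 minutes = 194 minutes
304 - 194 = 110 minutes
= 1 hour and 50 minutes past 12:00 = 1:50

Final answer: 1:50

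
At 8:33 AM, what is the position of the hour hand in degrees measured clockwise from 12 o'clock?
The hour hand moves 30 degrees per hour and 0.5 degrees per minute.
At 8:33: (8) x 30 + 33 x 0.5 = 240 + 16.5 = 256.5 degrees

Final answer: 256.5 degrees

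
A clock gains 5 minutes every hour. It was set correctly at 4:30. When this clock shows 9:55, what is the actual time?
For every 60 true minutes, the faulty clock advances 65 minutes, so 1 faulty-clock minute corresponds to 60/65 true minutes.
From 4:30 to 9:55 on the faulty dial is 325 minutes.
True elapsed: 325 x 60/65 = 300 minutes = 5 hours.
True time: 4:30 + 5 hours = 9:30.

Final answer: 9:30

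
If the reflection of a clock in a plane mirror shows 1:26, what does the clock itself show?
Reflection across the vertical (12-6) axis maps a hand at angle A degrees to (360 - A) degrees, which sends a reading of T minutes past 12:00 to (720 - T) minutes past 12:00.
Mirror reads 1:26 = 86 minutes past 12:00.
Actual time: (720 - 86) mod 720 = 634 minutes = 10:34.

Final answer: 10:34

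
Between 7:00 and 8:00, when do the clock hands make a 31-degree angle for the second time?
At t minutes past 7:00, the hour hand is at 30 x 7 + 0.5t degrees and the minute hand is at 6t degrees.
The smaller angle between them is 31 degrees when |30H - 5.5t| = 31 or |30H - 5.5t| = 329.
With H = 7, solve 30 x 7 - 5.5t = +/- target for each target:
  t = (30 x 7 - 31) / 5.5 = 32.55
  t = (30 x 7 + 31) / 5.5 = 43.82
  t = (30 x 7 - 329) / 5.5 = -21.64 (outside (0, 60))
  t = (30 x 7 + 329) / 5.5 = 98 (outside (0, 60))
Valid solutions in (0, 60): {32.55, 43.82} minutes.
The second occurrence is t = 43.82 minutes.
The hands form a 31-degree angle at 43.82 minutes past 7:00.

Final answer: 43.82 minutes past 7:00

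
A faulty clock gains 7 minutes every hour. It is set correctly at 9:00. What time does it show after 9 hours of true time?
For every 60 true minutes, the faulty clock advances 60 + 7 = 67 minutes.
True elapsed: 9 hours = 540 minutes.
Faulty clock advances: 540 x 67/60 = 603 minutes (drift: 63 minutes ahead).
Shown time: 9:00 + 603 minutes = 7:03.

Final answer: 7:03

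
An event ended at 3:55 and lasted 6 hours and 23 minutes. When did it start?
Starting time: 3:55 = 235 total minutes past 12:00
Subtracting: 6 hours and 23 minutes = 383 minutes
235 - 383 = -148 (negative, add 12 hours = 720) = 572 minutes
= 9 hours and 32 minutes past 12:00 = 9:32

Final answer: 9:32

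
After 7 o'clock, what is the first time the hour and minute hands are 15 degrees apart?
At t minutes past 7:00, the hour hand is at 30 x 7 + 0.5t degrees and the minute hand is at 6t degrees.
The smaller angle between them is 15 degrees when |30H - 5.5t| = 15 or |30H - 5.5t| = 345.
With H = 7, solve 30 x 7 - 5.5t = +/- target for each target:
  t = (30 x 7 - 15) / 5.5 = 35.45
  t = (30 x 7 + 15) / 5.5 = 40.91
  t = (30 x 7 - 345) / 5.5 = -24.55 (outside (0, 60))
  t = (30 x 7 + 345) / 5.5 = 100.91 (outside (0, 60))
Valid solutions in (0, 60): {35.45, 40.91} minutes.
The first occurrence is t = 35.45 minutes.
The hands form a 15-degree angle at 35.45 minutes past 7:00.

Final answer: 35.45 minutes past 7:00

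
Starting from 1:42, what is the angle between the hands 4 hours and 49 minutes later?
First find the time 4 hours and 49 minutes after 1:42.
Total minutes: 1 x 60 + 42 + 4 x 60 + 49 = 391.
391 mod 720 = 391 minutes = 6:31.
Now compute the angle at 6:31:
Hour hand: 6 x 30 + 31 x 0.5 = 195.5 degrees
Minute hand: 31 x 6 = 186 degrees
Difference: |195.5 - 186| = 9.5 degrees
The angle is 9.5 degrees

Final answer: 9.5 degrees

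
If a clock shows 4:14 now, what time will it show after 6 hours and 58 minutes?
Starting time: 4:14
Adding 58 minutes to 14 minutes: 14 + 58 = 72 minutes = 1 hour and 12 minutes
Adding 6 hours: 4 + 6 + 1 (carry) = 11
Final time: 11:12

Final answer: 11:12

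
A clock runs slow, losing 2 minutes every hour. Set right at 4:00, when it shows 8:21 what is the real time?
For every 60 true minutes, the faulty clock advances 58 minutes, so 1 faulty-clock minute corresponds to 60/58 true minutes.
From 4:00 to 8:21 on the faulty dial is 261 minutes.
True elapsed: 261 x 60/58 = 270 minutes = 4 hours and 30 minutes.
True time: 4:00 + 4 hours and 30 minutes = 8:30.

Final answer: 8:30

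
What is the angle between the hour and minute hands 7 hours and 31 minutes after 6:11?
First find the time 7 hours and 31 minutes after 6:11.
Total minutes: 6 x 60 + 11 + 7 x 60 + 31 = 822.
822 mod 720 = 102 minutes = 1:42.
Now compute the angle at 1:42:
Hour hand: 1 x 30 + 42 x 0.5 = 51 degrees
Minute hand: 42 x 6 = 252 degrees
Difference: |51 - 252| = 201 degrees
Smaller angle: 360 - 201 = 159 degrees

Final answer: 159 degrees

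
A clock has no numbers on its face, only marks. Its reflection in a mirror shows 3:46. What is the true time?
Reflection across the vertical (12-6) axis maps a hand at angle A degrees to (360 - A) degrees, which sends a reading of T minutes past 12:00 to (720 - T) minutes past 12:00.
Mirror reads 3:46 = 226 minutes past 12:00.
Actual time: (720 - 226) mod 720 = 494 minutes = 8:14.

Final answer: 8:14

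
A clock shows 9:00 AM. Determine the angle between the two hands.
Hour hand position: 9 x 30 + 0 x 0.5 = 270 degrees
Minute hand position: 0 x 6 = 0 degrees
Difference: |270 - 0| = 270 degrees
Since 270 > 180, the smaller angle is 360 - 270 = 90 degrees

Final answer: 90 degrees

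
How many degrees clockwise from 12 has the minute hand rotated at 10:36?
The minute hand moves 6 degrees per minute.
At 10:36: 36 x 6 = 216 degrees

Final answer: 216 degrees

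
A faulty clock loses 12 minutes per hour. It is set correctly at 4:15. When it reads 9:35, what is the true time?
For every 60 true minutes, the faulty clock advances 48 minutes, so 1 faulty-clock minute corresponds to 60/48 true minutes.
From 4:15 to 9:35 on the faulty dial is 320 minutes.
True elapsed: 320 x 60/48 = 400 minutes = 6 hours and 40 minutes.
True time: 4:15 + 6 hours and 40 minutes = 10:55.

Final answer: 10:55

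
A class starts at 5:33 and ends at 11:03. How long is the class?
From 5:33 to 11:03:
(11 x 60 + 3) - (5 x 60 + 33) = 663 - 333 = 330 minutes
= 5 hours and 30 minutes

Final answer: 5 hours and 30 minutes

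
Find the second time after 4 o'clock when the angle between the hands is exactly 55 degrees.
At t minutes past 4:00, the hour hand is at 30 x 4 + 0.5t degrees and the minute hand is at 6t degrees.
The smaller angle between them is 55 degrees when |30H - 5.5t| = 55 or |30H - 5.5t| = 305.
With H = 4, solve 30 x 4 - 5.5t = +/- target for each target:
  t = (30 x 4 - 55) / 5.5 = 11.82
  t = (30 x 4 + 55) / 5.5 = 31.82
  t = (30 x 4 - 305) / 5.5 = -33.64 (outside (0, 60))
  t = (30 x 4 + 305) / 5.5 = 77.27 (outside (0, 60))
Valid solutions in (0, 60): {11.82, 31.82} minutes.
The second occurrence is t = 31.82 minutes.
The hands form a 55-degree angle at 31.82 minutes past 4:00.

Final answer: 31.82 minutes past 4:00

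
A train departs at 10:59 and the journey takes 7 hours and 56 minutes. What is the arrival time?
Starting time: 10:59
Adding 56 minutes to 59 minutes: 59 + 56 = 115 minutes = 1 hour and 55 minutes
Adding 7 hours: 10 + 7 + 1 (carry) = 18 - 12 = 6
Final time: 6:55

Final answer: 6:55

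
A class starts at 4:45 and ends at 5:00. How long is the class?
From 4:45 to 5:00:
(5 x 60 + 0) - (4 x 60 + 45) = 300 - 285 = 15 minutes
= 15 minutes

Final answer: 15 minutes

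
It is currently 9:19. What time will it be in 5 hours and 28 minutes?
Starting time: 9:19
Adding 28 minutes to 19 minutes: 19 + 28 = 47 minutes
Adding 5 hours: 9 + 5 = 14 - 12 = 2
Final time: 2:47

Final answer: 2:47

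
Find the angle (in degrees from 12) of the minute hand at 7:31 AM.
The minute hand moves 6 degrees per minute.
At 7:31: 31 x 6 = 186 degrees

Final answer: 186 degrees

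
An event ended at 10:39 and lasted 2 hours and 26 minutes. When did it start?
Starting time: 10:39 = 639 total minutes past 12:00
Subtracting: 2 hours and 26 minutes = 146 minutes
639 - 146 = 493 minutes
= 8 hours and 13 minutes past 12:00 = 8:13

Final answer: 8:13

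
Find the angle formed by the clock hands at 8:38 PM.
Hour hand position: 8 x 30 + 38 x 0.5 = 259 degrees
Minute hand position: 38 x 6 = 228 degrees
Difference: |259 - 228| = 31 degrees
The angle between the hands is 31 degrees

Final answer: 31 degrees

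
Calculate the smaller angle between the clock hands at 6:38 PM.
Hour hand position: 6 x 30 + 38 x 0.5 = 199 degrees
Minute hand position: 38 x 6 = 228 degrees
Difference: |199 - 228| = 29 degrees
The angle between the hands is 29 degrees

Final answer: 29 degrees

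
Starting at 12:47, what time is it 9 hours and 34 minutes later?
Starting time: 12:47
Adding 34 minutes to 47 minutes: 47 + 34 = 81 minutes = 1 hour and 21 minutes
Adding 9 hours: 12 + 9 + 1 (carry) = 22 - 12 = 10
Final time: 10:21

Final answer: 10:21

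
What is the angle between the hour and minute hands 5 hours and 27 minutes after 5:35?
First find the time 5 hours and 27 minutes after 5:35.
Total minutes: 5 x 60 + 35 + 5 x 60 + 27 = 662.
662 mod 720 = 662 minutes = 11:02.
Now compute the angle at 11:02:
Hour hand: 11 x 30 + 2 x 0.5 = 331 degrees
Minute hand: 2 x 6 = 12 degrees
Difference: |331 - 12| = 319 degrees
Smaller angle: 360 - 319 = 41 degrees

Final answer: 41 degrees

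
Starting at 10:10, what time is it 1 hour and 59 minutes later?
Starting time: 10:10
Adding 59 minutes to 10 minutes: 10 + 59 = 69 minutes = 1 hour and 9 minutes
Adding 1 hour: 10 + 1 + 1 (carry) = 12
Final time: 12:09

Final answer: 12:09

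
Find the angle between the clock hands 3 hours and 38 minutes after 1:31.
First find the time 3 hours and 38 minutes after 1:31.
Total minutes: 1 x 60 + 31 + 3 x 60 + 38 = 309.
309 mod 720 = 309 minutes = 5:09.
Now compute the angle at 5:09:
Hour hand: 5 x 30 + 9 x 0.5 = 154.5 degrees
Minute hand: 9 x 6 = 54 degrees
Difference: |154.5 - 54| = 100.5 degrees
The angle is 100.5 degrees

Final answer: 100.5 degrees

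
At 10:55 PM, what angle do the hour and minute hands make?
Hour hand position: 10 x 30 + 55 x 0.5 = 327.5 degrees
Minute hand position: 55 x 6 = 330 degrees
Difference: |327.5 - 330| = 2.5 degrees
The angle between the hands is 2.5 degrees

Final answer: 2.5 degrees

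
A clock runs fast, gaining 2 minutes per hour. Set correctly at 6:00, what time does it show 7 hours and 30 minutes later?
For every 60 true minutes, the faulty clock advances 60 + 2 = 62 minutes.
True elapsed: 7 hours and 30 minutes = 450 minutes.
Faulty clock advances: 450 x 62/60 = 465 minutes (drift: 15 minutes ahead).
Shown time: 6:00 + 465 minutes = 1:45.

Final answer: 1:45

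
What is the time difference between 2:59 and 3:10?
From 2:59 to 3:10:
(3 x 60 + 10) - (2 x 60 + 59) = 190 - 179 = 11 minutes
= 11 minutes

Final answer: 11 minutes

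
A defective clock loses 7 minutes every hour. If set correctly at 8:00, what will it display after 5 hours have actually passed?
For every 60 true minutes, the faulty clock advances 60 - 7 = 53 minutes.
True elapsed: 5 hours = 300 minutes.
Faulty clock advances: 300 x 53/60 = 265 minutes (drift: 35 minutes behind).
Shown time: 8:00 + 265 minutes = 12:25.

Final answer: 12:25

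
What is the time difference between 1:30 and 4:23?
From 1:30 to 4:23:
(4 x 60 + 23) - (1 x 60 + 30) = 263 - 90 = 173 minutes
= 2 hours and 53 minutes

Final answer: 2 hours and 53 minutes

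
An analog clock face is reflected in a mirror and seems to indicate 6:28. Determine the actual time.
Reflection across the vertical (12-6) axis maps a hand at angle A degrees to (360 - A) degrees, which sends a reading of T minutes past 12:00 to (720 - T) minutes past 12:00.
Mirror reads 6:28 = 388 minutes past 12:00.
Actual time: (720 - 388) mod 720 = 332 minutes = 5:32.

Final answer: 5:32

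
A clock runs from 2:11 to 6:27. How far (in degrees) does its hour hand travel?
The hour hand moves 0.5 degrees per minute.
Time elapsed: 6:27 - 2:11 = 256 minutes
Angular displacement: 256 x 0.5 = 128 degrees

Final answer: 128 degrees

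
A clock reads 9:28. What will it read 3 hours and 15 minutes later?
Starting time: 9:28
Adding 15 minutes to 28 minutes: 28 + 15 = 43 minutes
Adding 3 hours: 9 + 3 = 12
Final time: 12:43

Final answer: 12:43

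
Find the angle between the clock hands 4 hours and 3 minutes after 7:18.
First find the time 4 hours and 3 minutes after 7:18.
Total minutes: 7 x 60 + 18 + 4 x 60 + 3 = 681.
681 mod 720 = 681 minutes = 11:21.
Now compute the angle at 11:21:
Hour hand: 11 x 30 + 21 x 0.5 = 340.5 degrees
Minute hand: 21 x 6 = 126 degrees
Difference: |340.5 - 126| = 214.5 degrees
Smaller angle: 360 - 214.5 = 145.5 degrees

Final answer: 145.5 degrees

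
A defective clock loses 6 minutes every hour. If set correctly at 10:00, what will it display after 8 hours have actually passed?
For every 60 true minutes, the faulty clock advances 60 - 6 = 54 minutes.
True elapsed: 8 hours = 480 minutes.
Faulty clock advances: 480 x 54/60 = 432 minutes (drift: 48 minutes behind).
Shown time: 10:00 + 432 minutes = 5:12.

Final answer: 5:12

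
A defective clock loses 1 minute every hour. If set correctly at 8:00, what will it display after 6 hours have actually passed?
For every 60 true minutes, the faulty clock advances 60 - 1 = 59 minutes.
True elapsed: 6 hours = 360 minutes.
Faulty clock advances: 360 x 59/60 = 354 minutes (drift: 6 minutes behind).
Shown time: 8:00 + 354 minutes = 1:54.

Final answer: 1:54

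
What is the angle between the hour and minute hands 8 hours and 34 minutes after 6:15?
First find the time 8 hours and 34 minutes after 6:15.
Total minutes: 6 x 60 + 15 + 8 x 60 + 34 = 889.
889 mod 720 = 169 minutes = 2:49.
Now compute the angle at 2:49:
Hour hand: 2 x 30 + 49 x 0.5 = 84.5 degrees
Minute hand: 49 x 6 = 294 degrees
Difference: |84.5 - 294| = 209.5 degrees
Smaller angle: 360 - 209.5 = 150.5 degrees

Final answer: 150.5 degrees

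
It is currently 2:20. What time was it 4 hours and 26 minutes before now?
Starting time: 2:20 = 140 total minutes past 12:00
Subtracting: 4 hours and 26 minutes = 266 minutes
140 - 266 = -126 (negative, add 12 hours = 720) = 594 minutes
= 9 hours and 54 minutes past 12:00 = 9:54

Final answer: 9:54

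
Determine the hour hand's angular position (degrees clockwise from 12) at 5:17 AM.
The hour hand moves 30 degrees per hour and 0.5 degrees per minute.
At 5:17: (5) x 30 + 17 x 0.5 = 150 + 8.5 = 158.5 degrees

Final answer: 158.5 degrees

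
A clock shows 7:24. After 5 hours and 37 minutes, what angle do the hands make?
First find the time 5 hours and 37 minutes after 7:24.
Total minutes: 7 x 60 + 24 + 5 x 60 + 37 = 781.
781 mod 720 = 61 minutes = 1:01.
Now compute the angle at 1:01:
Hour hand: 1 x 30 + 1 x 0.5 = 30.5 degrees
Minute hand: 1 x 6 = 6 degrees
Difference: |30.5 - 6| = 24.5 degrees
The angle is 24.5 degrees

Final answer: 24.5 degrees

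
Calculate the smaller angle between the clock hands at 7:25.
Hour hand position: 7 x 30 + 25 x 0.5 = 222.5 degrees
Minute hand position: 25 x 6 = 150 degrees
Difference: |222.5 - 150| = 72.5 degrees
The angle between the hands is 72.5 degrees

Final answer: 72.5 degrees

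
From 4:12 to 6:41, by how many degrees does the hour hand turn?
The hour hand moves 0.5 degrees per minute.
Time elapsed: 6:41 - 4:12 = 149 minutes
Angular displacement: 149 x 0.5 = 74.5 degrees

Final answer: 74.5 degrees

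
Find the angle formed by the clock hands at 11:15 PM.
Hour hand position: 11 x 30 + 15 x 0.5 = 337.5 degrees
Minute hand position: 15 x 6 = 90 degrees
Difference: |337.5 - 90| = 247.5 degrees
Since 247.5 > 180, the smaller angle is 360 - 247.5 = 112.5 degrees

Final answer: 112.5 degrees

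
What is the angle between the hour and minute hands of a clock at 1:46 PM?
Hour hand position: 1 x 30 + 46 x 0.5 = 53 degrees
Minute hand position: 46 x 6 = 276 degrees
Difference: |53 - 276| = 223 degrees
Since 223 > 180, the smaller angle is 360 - 223 = 137 degrees

Final answer: 137 degrees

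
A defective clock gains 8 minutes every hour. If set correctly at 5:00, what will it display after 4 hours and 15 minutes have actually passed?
For every 60 true minutes, the faulty clock advances 60 + 8 = 68 minutes.
True elapsed: 4 hours and 15 minutes = 255 minutes.
Faulty clock advances: 255 x 68/60 = 289 minutes (drift: 34 minutes ahead).
Shown time: 5:00 + 289 minutes = 9:49.

Final answer: 9:49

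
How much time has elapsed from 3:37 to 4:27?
From 3:37 to 4:27:
(4 x 60 + 27) - (3 x 60 + 37) = 267 - 217 = 50 minutes
= 50 minutes

Final answer: 50 minutes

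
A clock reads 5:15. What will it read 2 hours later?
Starting time: 5:15
Adding 0 minutes to 15 minutes: 15 + 0 = 15 minutes
Adding 2 hours: 5 + 2 = 7
Final time: 7:15

Final answer: 7:15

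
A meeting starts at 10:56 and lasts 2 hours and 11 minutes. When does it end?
Starting time: 10:56
Adding 11 minutes to 56 minutes: 56 + 11 = 67 minutes = 1 hour and 7 minutes
Adding 2 hours: 10 + 2 + 1 (carry) = 13 - 12 = 1
Final time: 1:07

Final answer: 1:07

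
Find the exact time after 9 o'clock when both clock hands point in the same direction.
The minute hand gains 5.5 degrees per minute on the hour hand.
At 9:00, the hour hand is at 270 degrees and the minute hand is at 0 degrees.
The gap is 270 degrees. Time to close: 270/5.5 = 60 x 9/11 = 49.09 minutes.
The hands overlap at 49.09 minutes past 9:00.

Final answer: 49.09 minutes past 9:00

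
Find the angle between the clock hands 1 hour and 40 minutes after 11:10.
First find the time 1 hour and 40 minutes after 11:10.
Total minutes: 11 x 60 + 10 + 1 x 60 + 40 = 770.
770 mod 720 = 50 minutes = 12:50.
Now compute the angle at 12:50:
Hour hand: 0 x 30 + 50 x 0.5 = 25 degrees
Minute hand: 50 x 6 = 300 degrees
Difference: |25 - 300| = 275 degrees
Smaller angle: 360 - 275 = 85 degrees

Final answer: 85 degrees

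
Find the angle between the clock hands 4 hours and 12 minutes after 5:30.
First find the time 4 hours and 12 minutes after 5:30.
Total minutes: 5 x 60 + 30 + 4 x 60 + 12 = 582.
582 mod 720 = 582 minutes = 9:42.
Now compute the angle at 9:42:
Hour hand: 9 x 30 + 42 x 0.5 = 291 degrees
Minute hand: 42 x 6 = 252 degrees
Difference: |291 - 252| = 39 degrees
The angle is 39 degrees

Final answer: 39 degrees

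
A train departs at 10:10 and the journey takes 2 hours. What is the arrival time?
Starting time: 10:10
Adding 0 minutes to 10 minutes: 10 + 0 = 10 minutes
Adding 2 hours: 10 + 2 = 12
Final time: 12:10

Final answer: 12:10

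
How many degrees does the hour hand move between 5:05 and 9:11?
The hour hand moves 0.5 degrees per minute.
Time elapsed: 9:11 - 5:05 = 246 minutes
Angular displacement: 246 x 0.5 = 123 degrees

Final answer: 123 degrees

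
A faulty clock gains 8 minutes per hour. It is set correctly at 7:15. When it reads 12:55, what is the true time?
For every 60 true minutes, the faulty clock advances 68 minutes, so 1 faulty-clock minute corresponds to 60/68 true minutes.
From 7:15 to 12:55 on the faulty dial is 340 minutes.
True elapsed: 340 x 60/68 = 300 minutes = 5 hours.
True time: 7:15 + 5 hours = 12:15.

Final answer: 12:15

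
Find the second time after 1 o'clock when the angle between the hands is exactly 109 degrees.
At t minutes past 1:00, the hour hand is at 30 x 1 + 0.5t degrees and the minute hand is at 6t degrees.
The smaller angle between them is 109 degrees when |30H - 5.5t| = 109 or |30H - 5.5t| = 251.
With H = 1, solve 30 x 1 - 5.5t = +/- target for each target:
  t = (30 x 1 - 109) / 5.5 = -14.36 (outside (0, 60))
  t = (30 x 1 + 109) / 5.5 = 25.27
  t = (30 x 1 - 251) / 5.5 = -40.18 (outside (0, 60))
  t = (30 x 1 + 251) / 5.5 = 51.09
Valid solutions in (0, 60): {25.27, 51.09} minutes.
The second occurrence is t = 51.09 minutes.
The hands form a 109-degree angle at 51.09 minutes past 1:00.

Final answer: 51.09 minutes past 1:00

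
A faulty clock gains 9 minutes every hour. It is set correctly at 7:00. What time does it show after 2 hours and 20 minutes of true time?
For every 60 true minutes, the faulty clock advances 60 + 9 = 69 minutes.
True elapsed: 2 hours and 20 minutes = 140 minutes.
Faulty clock advances: 140 x 69/60 = 161 minutes (drift: 21 minutes ahead).
Shown time: 7:00 + 161 minutes = 9:41.

Final answer: 9:41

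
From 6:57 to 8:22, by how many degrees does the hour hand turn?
The hour hand moves 0.5 degrees per minute.
Time elapsed: 8:22 - 6:57 = 85 minutes
Angular displacement: 85 x 0.5 = 42.5 degrees

Final answer: 42.5 degrees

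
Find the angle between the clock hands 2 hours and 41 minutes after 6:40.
First find the time 2 hours and 41 minutes after 6:40.
Total minutes: 6 x 60 + 40 + 2 x 60 + 41 = 561.
561 mod 720 = 561 minutes = 9:21.
Now compute the angle at 9:21:
Hour hand: 9 x 30 + 21 x 0.5 = 280.5 degrees
Minute hand: 21 x 6 = 126 degrees
Difference: |280.5 - 126| = 154.5 degrees
The angle is 154.5 degrees

Final answer: 154.5 degrees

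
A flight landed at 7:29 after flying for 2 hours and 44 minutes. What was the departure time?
Starting time: 7:29 = 449 total minutes past 12:00
Subtracting: 2 hours and 44 minutes = 164 minutes
449 - 164 = 285 minutes
= 4 hours and 45 minutes past 12:00 = 4:45

Final answer: 4:45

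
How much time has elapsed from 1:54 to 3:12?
From 1:54 to 3:12:
(3 x 60 + 12) - (1 x 60 + 54) = 192 - 114 = 78 minutes
= 1 hour and 18 minutes

Final answer: 1 hour and 18 minutes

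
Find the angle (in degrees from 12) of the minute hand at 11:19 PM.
The minute hand moves 6 degrees per minute.
At 11:19: 19 x 6 = 114 degrees

Final answer: 114 degrees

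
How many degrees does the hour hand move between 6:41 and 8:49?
The hour hand moves 0.5 degrees per minute.
Time elapsed: 8:49 - 6:41 = 128 minutes
Angular displacement: 128 x 0.5 = 64 degrees

Final answer: 64 degrees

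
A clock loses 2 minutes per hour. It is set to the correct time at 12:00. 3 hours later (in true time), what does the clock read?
For every 60 true minutes, the faulty clock advances 60 - 2 = 58 minutes.
True elapsed: 3 hours = 180 minutes.
Faulty clock advances: 180 x 58/60 = 174 minutes (drift: 6 minutes behind).
Shown time: 12:00 + 174 minutes = 2:54.

Final answer: 2:54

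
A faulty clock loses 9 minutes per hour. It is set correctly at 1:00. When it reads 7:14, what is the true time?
For every 60 true minutes, the faulty clock advances 51 minutes, so 1 faulty-clock minute corresponds to 60/51 true minutes.
From 1:00 to 7:14 on the faulty dial is 374 minutes.
True elapsed: 374 x 60/51 = 440 minutes = 7 hours and 20 minutes.
True time: 1:00 + 7 hours and 20 minutes = 8:20.

Final answer: 8:20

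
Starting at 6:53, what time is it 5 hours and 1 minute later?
Starting time: 6:53
Adding 1 minute to 53 minutes: 53 + 1 = 54 minutes
Adding 5 hours: 6 + 5 = 11
Final time: 11:54

Final answer: 11:54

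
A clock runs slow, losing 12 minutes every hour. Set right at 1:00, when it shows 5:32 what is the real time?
For every 60 true minutes, the faulty clock advances 48 minutes, so 1 faulty-clock minute corresponds to 60/48 true minutes.
From 1:00 to 5:32 on the faulty dial is 272 minutes.
True elapsed: 272 x 60/48 = 340 minutes = 5 hours and 40 minutes.
True time: 1:00 + 5 hours and 40 minutes = 6:40.

Final answer: 6:40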